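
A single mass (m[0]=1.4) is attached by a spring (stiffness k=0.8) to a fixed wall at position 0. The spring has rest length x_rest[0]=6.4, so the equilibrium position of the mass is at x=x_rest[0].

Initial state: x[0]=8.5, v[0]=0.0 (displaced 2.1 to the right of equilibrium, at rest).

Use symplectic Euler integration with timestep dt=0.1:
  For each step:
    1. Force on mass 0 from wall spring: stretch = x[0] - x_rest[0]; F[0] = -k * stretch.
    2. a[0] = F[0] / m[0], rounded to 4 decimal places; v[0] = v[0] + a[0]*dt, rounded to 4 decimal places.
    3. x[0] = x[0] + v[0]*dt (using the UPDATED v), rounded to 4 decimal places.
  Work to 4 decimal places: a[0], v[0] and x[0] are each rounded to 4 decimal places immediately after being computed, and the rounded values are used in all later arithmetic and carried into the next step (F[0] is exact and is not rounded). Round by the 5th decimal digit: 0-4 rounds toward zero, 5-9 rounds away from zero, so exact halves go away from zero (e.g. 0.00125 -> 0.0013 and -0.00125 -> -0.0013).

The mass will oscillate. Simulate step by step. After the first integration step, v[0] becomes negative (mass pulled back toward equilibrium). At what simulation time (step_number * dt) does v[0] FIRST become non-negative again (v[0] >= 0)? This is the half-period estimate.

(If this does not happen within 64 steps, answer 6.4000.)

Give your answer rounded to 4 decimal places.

Answer: 4.2000

Derivation:
Step 0: x=[8.5000] v=[0.0000]
Step 1: x=[8.4880] v=[-0.1200]
Step 2: x=[8.4641] v=[-0.2393]
Step 3: x=[8.4284] v=[-0.3573]
Step 4: x=[8.3811] v=[-0.4732]
Step 5: x=[8.3225] v=[-0.5864]
Step 6: x=[8.2529] v=[-0.6963]
Step 7: x=[8.1727] v=[-0.8022]
Step 8: x=[8.0824] v=[-0.9035]
Step 9: x=[7.9824] v=[-0.9996]
Step 10: x=[7.8734] v=[-1.0900]
Step 11: x=[7.7560] v=[-1.1742]
Step 12: x=[7.6308] v=[-1.2517]
Step 13: x=[7.4986] v=[-1.3220]
Step 14: x=[7.3601] v=[-1.3848]
Step 15: x=[7.2161] v=[-1.4397]
Step 16: x=[7.0675] v=[-1.4863]
Step 17: x=[6.9151] v=[-1.5244]
Step 18: x=[6.7597] v=[-1.5538]
Step 19: x=[6.6023] v=[-1.5744]
Step 20: x=[6.4437] v=[-1.5860]
Step 21: x=[6.2849] v=[-1.5885]
Step 22: x=[6.1267] v=[-1.5819]
Step 23: x=[5.9701] v=[-1.5663]
Step 24: x=[5.8159] v=[-1.5417]
Step 25: x=[5.6651] v=[-1.5083]
Step 26: x=[5.5185] v=[-1.4663]
Step 27: x=[5.3769] v=[-1.4159]
Step 28: x=[5.2412] v=[-1.3574]
Step 29: x=[5.1121] v=[-1.2912]
Step 30: x=[4.9903] v=[-1.2176]
Step 31: x=[4.8766] v=[-1.1371]
Step 32: x=[4.7716] v=[-1.0501]
Step 33: x=[4.6759] v=[-0.9571]
Step 34: x=[4.5900] v=[-0.8586]
Step 35: x=[4.5145] v=[-0.7552]
Step 36: x=[4.4498] v=[-0.6475]
Step 37: x=[4.3962] v=[-0.5361]
Step 38: x=[4.3540] v=[-0.4216]
Step 39: x=[4.3235] v=[-0.3047]
Step 40: x=[4.3049] v=[-0.1860]
Step 41: x=[4.2983] v=[-0.0663]
Step 42: x=[4.3037] v=[0.0538]
First v>=0 after going negative at step 42, time=4.2000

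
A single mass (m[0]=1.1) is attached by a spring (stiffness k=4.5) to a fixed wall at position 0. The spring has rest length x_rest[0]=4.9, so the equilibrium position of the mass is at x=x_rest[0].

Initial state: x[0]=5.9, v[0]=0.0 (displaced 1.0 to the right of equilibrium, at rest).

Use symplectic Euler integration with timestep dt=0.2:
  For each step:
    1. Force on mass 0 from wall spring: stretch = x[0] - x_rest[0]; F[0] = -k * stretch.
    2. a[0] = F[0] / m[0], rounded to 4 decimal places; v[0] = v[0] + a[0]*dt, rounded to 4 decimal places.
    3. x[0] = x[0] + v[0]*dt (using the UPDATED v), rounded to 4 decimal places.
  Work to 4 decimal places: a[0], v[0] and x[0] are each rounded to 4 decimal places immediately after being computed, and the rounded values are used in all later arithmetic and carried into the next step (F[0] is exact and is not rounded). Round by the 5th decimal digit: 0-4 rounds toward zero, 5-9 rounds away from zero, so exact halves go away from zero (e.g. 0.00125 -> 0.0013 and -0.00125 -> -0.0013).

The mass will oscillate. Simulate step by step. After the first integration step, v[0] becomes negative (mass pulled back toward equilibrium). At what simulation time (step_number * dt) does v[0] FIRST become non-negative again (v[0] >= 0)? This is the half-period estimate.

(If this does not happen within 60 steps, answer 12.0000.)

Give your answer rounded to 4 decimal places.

Answer: 1.6000

Derivation:
Step 0: x=[5.9000] v=[0.0000]
Step 1: x=[5.7364] v=[-0.8182]
Step 2: x=[5.4359] v=[-1.5025]
Step 3: x=[5.0477] v=[-1.9410]
Step 4: x=[4.6353] v=[-2.0618]
Step 5: x=[4.2663] v=[-1.8452]
Step 6: x=[4.0010] v=[-1.3267]
Step 7: x=[3.8828] v=[-0.5912]
Step 8: x=[3.9310] v=[0.2411]
First v>=0 after going negative at step 8, time=1.6000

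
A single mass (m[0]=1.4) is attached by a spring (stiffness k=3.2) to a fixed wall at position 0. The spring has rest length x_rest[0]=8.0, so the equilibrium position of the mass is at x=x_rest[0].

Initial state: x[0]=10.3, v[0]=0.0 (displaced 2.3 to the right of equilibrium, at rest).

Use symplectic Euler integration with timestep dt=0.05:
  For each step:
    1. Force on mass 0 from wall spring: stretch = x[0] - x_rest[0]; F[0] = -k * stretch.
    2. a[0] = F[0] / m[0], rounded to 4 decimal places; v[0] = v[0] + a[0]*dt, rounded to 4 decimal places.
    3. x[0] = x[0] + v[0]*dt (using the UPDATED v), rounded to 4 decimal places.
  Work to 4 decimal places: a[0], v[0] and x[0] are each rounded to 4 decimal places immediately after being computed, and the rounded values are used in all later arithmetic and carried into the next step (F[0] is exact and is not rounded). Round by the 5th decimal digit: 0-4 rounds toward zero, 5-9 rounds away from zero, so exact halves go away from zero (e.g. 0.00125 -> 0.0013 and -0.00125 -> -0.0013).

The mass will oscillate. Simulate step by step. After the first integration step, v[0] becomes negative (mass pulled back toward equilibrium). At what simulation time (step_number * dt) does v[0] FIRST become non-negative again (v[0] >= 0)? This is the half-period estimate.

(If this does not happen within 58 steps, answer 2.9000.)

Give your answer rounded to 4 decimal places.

Step 0: x=[10.3000] v=[0.0000]
Step 1: x=[10.2869] v=[-0.2629]
Step 2: x=[10.2607] v=[-0.5243]
Step 3: x=[10.2216] v=[-0.7827]
Step 4: x=[10.1698] v=[-1.0366]
Step 5: x=[10.1056] v=[-1.2846]
Step 6: x=[10.0293] v=[-1.5252]
Step 7: x=[9.9414] v=[-1.7571]
Step 8: x=[9.8425] v=[-1.9790]
Step 9: x=[9.7330] v=[-2.1896]
Step 10: x=[9.6136] v=[-2.3877]
Step 11: x=[9.4850] v=[-2.5721]
Step 12: x=[9.3479] v=[-2.7418]
Step 13: x=[9.2031] v=[-2.8958]
Step 14: x=[9.0514] v=[-3.0333]
Step 15: x=[8.8937] v=[-3.1535]
Step 16: x=[8.7309] v=[-3.2556]
Step 17: x=[8.5639] v=[-3.3391]
Step 18: x=[8.3937] v=[-3.4035]
Step 19: x=[8.2213] v=[-3.4485]
Step 20: x=[8.0476] v=[-3.4738]
Step 21: x=[7.8736] v=[-3.4792]
Step 22: x=[7.7004] v=[-3.4648]
Step 23: x=[7.5289] v=[-3.4306]
Step 24: x=[7.3601] v=[-3.3768]
Step 25: x=[7.1949] v=[-3.3037]
Step 26: x=[7.0343] v=[-3.2117]
Step 27: x=[6.8792] v=[-3.1013]
Step 28: x=[6.7305] v=[-2.9732]
Step 29: x=[6.5891] v=[-2.8281]
Step 30: x=[6.4558] v=[-2.6669]
Step 31: x=[6.3313] v=[-2.4904]
Step 32: x=[6.2163] v=[-2.2997]
Step 33: x=[6.1115] v=[-2.0959]
Step 34: x=[6.0175] v=[-1.8801]
Step 35: x=[5.9348] v=[-1.6535]
Step 36: x=[5.8639] v=[-1.4175]
Step 37: x=[5.8052] v=[-1.1734]
Step 38: x=[5.7591] v=[-0.9226]
Step 39: x=[5.7258] v=[-0.6665]
Step 40: x=[5.7055] v=[-0.4066]
Step 41: x=[5.6983] v=[-0.1444]
Step 42: x=[5.7042] v=[0.1187]
First v>=0 after going negative at step 42, time=2.1000

Answer: 2.1000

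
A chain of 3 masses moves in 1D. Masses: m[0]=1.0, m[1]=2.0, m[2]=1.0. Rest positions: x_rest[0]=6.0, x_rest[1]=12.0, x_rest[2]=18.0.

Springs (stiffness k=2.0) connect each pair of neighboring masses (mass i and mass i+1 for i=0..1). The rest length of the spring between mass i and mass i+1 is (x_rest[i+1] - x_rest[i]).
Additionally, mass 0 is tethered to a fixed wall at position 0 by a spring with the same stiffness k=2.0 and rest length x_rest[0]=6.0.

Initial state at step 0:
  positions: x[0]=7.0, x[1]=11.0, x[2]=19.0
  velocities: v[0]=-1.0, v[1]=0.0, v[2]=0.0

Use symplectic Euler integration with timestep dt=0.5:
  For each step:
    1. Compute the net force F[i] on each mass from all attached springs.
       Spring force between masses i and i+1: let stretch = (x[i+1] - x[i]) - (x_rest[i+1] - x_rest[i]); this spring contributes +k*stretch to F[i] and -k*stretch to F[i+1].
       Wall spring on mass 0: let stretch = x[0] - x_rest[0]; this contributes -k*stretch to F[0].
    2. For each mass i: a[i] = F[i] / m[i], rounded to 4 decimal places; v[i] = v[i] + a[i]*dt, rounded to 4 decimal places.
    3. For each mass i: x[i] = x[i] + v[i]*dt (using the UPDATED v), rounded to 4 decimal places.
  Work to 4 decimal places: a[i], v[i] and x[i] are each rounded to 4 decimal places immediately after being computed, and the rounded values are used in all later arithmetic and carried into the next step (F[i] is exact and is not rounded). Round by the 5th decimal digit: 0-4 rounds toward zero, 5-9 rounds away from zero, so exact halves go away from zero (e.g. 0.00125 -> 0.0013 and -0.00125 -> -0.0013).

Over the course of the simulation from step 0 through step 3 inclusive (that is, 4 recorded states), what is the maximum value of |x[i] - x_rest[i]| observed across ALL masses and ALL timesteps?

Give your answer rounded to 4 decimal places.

Answer: 2.0000

Derivation:
Step 0: x=[7.0000 11.0000 19.0000] v=[-1.0000 0.0000 0.0000]
Step 1: x=[5.0000 12.0000 18.0000] v=[-4.0000 2.0000 -2.0000]
Step 2: x=[4.0000 12.7500 17.0000] v=[-2.0000 1.5000 -2.0000]
Step 3: x=[5.3750 12.3750 16.8750] v=[2.7500 -0.7500 -0.2500]
Max displacement = 2.0000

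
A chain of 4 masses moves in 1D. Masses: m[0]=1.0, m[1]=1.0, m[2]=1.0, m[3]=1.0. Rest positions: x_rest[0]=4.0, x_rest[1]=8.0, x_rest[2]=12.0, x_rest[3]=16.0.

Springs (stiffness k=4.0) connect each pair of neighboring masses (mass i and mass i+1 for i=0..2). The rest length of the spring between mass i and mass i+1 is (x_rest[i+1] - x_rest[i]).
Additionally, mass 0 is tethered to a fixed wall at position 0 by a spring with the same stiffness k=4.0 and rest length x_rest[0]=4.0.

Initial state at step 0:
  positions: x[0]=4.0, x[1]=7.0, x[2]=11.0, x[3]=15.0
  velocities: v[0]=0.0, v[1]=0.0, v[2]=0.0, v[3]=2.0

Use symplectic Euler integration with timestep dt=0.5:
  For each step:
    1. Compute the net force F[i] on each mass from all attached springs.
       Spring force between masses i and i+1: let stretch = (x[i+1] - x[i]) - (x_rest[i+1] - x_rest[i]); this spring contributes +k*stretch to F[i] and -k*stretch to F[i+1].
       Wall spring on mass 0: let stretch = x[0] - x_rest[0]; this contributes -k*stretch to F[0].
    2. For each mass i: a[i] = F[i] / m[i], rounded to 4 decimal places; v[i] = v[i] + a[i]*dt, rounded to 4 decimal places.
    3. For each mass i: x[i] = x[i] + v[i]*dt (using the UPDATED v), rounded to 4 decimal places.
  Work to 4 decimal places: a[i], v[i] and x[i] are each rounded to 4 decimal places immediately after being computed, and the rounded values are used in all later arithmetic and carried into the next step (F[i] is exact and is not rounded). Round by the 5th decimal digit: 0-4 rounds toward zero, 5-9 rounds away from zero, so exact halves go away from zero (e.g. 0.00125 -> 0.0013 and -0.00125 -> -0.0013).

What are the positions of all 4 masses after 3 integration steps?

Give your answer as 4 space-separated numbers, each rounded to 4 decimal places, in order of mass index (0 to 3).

Step 0: x=[4.0000 7.0000 11.0000 15.0000] v=[0.0000 0.0000 0.0000 2.0000]
Step 1: x=[3.0000 8.0000 11.0000 16.0000] v=[-2.0000 2.0000 0.0000 2.0000]
Step 2: x=[4.0000 7.0000 13.0000 16.0000] v=[2.0000 -2.0000 4.0000 0.0000]
Step 3: x=[4.0000 9.0000 12.0000 17.0000] v=[0.0000 4.0000 -2.0000 2.0000]

Answer: 4.0000 9.0000 12.0000 17.0000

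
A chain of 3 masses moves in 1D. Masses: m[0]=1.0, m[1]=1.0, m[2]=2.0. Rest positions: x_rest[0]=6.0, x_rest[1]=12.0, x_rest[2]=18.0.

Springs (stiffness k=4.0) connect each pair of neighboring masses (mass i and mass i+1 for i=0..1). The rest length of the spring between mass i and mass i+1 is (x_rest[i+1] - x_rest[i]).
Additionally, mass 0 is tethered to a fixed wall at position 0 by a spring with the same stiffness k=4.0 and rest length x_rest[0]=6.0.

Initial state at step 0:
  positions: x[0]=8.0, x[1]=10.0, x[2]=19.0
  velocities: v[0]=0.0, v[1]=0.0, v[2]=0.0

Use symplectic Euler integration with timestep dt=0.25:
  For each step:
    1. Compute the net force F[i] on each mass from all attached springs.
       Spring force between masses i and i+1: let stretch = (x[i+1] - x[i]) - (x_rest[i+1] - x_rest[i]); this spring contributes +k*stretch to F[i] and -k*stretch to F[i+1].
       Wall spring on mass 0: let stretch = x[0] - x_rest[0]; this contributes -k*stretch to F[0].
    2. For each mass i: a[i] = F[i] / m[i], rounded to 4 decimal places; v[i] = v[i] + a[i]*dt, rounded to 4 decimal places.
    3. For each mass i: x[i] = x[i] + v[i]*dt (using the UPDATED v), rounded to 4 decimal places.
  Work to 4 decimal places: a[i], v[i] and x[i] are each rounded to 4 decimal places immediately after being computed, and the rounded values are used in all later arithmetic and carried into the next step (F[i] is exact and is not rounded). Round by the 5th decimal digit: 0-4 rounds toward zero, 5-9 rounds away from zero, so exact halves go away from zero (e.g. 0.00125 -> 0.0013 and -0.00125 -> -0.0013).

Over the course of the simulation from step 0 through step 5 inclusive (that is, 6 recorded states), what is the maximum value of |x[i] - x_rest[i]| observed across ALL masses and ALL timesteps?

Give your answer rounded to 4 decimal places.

Answer: 2.8164

Derivation:
Step 0: x=[8.0000 10.0000 19.0000] v=[0.0000 0.0000 0.0000]
Step 1: x=[6.5000 11.7500 18.6250] v=[-6.0000 7.0000 -1.5000]
Step 2: x=[4.6875 13.9063 18.1406] v=[-7.2500 8.6250 -1.9375]
Step 3: x=[4.0078 14.8164 17.8769] v=[-2.7187 3.6405 -1.0547]
Step 4: x=[5.0283 13.7895 17.9807] v=[4.0821 -4.1076 0.4151]
Step 5: x=[6.9821 11.6201 18.3106] v=[7.8150 -8.6776 1.3195]
Max displacement = 2.8164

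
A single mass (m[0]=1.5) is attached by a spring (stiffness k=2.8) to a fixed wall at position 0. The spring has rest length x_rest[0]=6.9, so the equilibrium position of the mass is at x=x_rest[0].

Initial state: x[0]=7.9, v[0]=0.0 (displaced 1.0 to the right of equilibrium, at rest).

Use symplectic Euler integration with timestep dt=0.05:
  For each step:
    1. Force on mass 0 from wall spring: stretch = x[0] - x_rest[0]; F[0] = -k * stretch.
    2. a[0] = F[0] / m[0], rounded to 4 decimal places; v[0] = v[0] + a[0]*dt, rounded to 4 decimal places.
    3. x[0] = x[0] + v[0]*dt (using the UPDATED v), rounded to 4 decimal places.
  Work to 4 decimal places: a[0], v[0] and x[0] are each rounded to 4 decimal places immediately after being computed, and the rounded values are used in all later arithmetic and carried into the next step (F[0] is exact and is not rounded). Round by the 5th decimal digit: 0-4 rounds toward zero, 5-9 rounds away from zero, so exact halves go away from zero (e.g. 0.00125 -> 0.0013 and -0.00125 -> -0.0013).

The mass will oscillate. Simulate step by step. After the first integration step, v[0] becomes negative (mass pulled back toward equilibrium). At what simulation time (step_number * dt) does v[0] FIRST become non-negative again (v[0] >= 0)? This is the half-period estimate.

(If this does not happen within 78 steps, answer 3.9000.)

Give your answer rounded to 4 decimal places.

Answer: 2.3000

Derivation:
Step 0: x=[7.9000] v=[0.0000]
Step 1: x=[7.8953] v=[-0.0933]
Step 2: x=[7.8860] v=[-0.1862]
Step 3: x=[7.8721] v=[-0.2782]
Step 4: x=[7.8537] v=[-0.3689]
Step 5: x=[7.8308] v=[-0.4579]
Step 6: x=[7.8036] v=[-0.5448]
Step 7: x=[7.7721] v=[-0.6291]
Step 8: x=[7.7366] v=[-0.7105]
Step 9: x=[7.6972] v=[-0.7886]
Step 10: x=[7.6541] v=[-0.8630]
Step 11: x=[7.6074] v=[-0.9334]
Step 12: x=[7.5574] v=[-0.9994]
Step 13: x=[7.5044] v=[-1.0608]
Step 14: x=[7.4485] v=[-1.1172]
Step 15: x=[7.3901] v=[-1.1684]
Step 16: x=[7.3294] v=[-1.2141]
Step 17: x=[7.2667] v=[-1.2542]
Step 18: x=[7.2023] v=[-1.2884]
Step 19: x=[7.1365] v=[-1.3166]
Step 20: x=[7.0696] v=[-1.3387]
Step 21: x=[7.0019] v=[-1.3545]
Step 22: x=[6.9337] v=[-1.3640]
Step 23: x=[6.8653] v=[-1.3671]
Step 24: x=[6.7971] v=[-1.3639]
Step 25: x=[6.7294] v=[-1.3543]
Step 26: x=[6.6625] v=[-1.3384]
Step 27: x=[6.5967] v=[-1.3162]
Step 28: x=[6.5323] v=[-1.2879]
Step 29: x=[6.4696] v=[-1.2536]
Step 30: x=[6.4089] v=[-1.2134]
Step 31: x=[6.3505] v=[-1.1676]
Step 32: x=[6.2947] v=[-1.1163]
Step 33: x=[6.2417] v=[-1.0598]
Step 34: x=[6.1918] v=[-0.9984]
Step 35: x=[6.1452] v=[-0.9323]
Step 36: x=[6.1021] v=[-0.8619]
Step 37: x=[6.0627] v=[-0.7874]
Step 38: x=[6.0272] v=[-0.7093]
Step 39: x=[5.9958] v=[-0.6278]
Step 40: x=[5.9686] v=[-0.5434]
Step 41: x=[5.9458] v=[-0.4565]
Step 42: x=[5.9274] v=[-0.3674]
Step 43: x=[5.9136] v=[-0.2766]
Step 44: x=[5.9044] v=[-0.1845]
Step 45: x=[5.8998] v=[-0.0916]
Step 46: x=[5.8999] v=[0.0018]
First v>=0 after going negative at step 46, time=2.3000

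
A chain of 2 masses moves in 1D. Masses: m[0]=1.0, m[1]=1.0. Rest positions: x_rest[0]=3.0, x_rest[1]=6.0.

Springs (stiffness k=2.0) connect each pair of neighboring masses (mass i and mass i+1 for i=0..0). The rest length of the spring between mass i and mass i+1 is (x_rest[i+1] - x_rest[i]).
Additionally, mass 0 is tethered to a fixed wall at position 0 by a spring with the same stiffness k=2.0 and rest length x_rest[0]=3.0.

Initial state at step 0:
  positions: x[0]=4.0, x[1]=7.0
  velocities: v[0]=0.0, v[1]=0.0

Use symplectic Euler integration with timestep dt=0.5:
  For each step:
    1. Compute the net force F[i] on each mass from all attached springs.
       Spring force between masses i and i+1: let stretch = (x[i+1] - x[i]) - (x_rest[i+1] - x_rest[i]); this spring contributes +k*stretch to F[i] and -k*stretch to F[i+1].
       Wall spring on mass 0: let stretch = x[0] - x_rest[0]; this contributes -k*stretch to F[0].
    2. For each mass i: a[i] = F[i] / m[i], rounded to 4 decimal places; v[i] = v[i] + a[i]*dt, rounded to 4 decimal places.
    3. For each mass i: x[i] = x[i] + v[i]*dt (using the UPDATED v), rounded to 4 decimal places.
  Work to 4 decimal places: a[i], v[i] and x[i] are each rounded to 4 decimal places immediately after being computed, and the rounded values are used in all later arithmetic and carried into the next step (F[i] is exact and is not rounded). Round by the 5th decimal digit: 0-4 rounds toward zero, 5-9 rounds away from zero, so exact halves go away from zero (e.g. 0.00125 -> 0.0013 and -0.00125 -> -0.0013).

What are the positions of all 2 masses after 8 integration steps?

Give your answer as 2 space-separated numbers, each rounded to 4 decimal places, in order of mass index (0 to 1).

Answer: 2.1875 5.1368

Derivation:
Step 0: x=[4.0000 7.0000] v=[0.0000 0.0000]
Step 1: x=[3.5000 7.0000] v=[-1.0000 0.0000]
Step 2: x=[3.0000 6.7500] v=[-1.0000 -0.5000]
Step 3: x=[2.8750 6.1250] v=[-0.2500 -1.2500]
Step 4: x=[2.9375 5.3750] v=[0.1250 -1.5000]
Step 5: x=[2.7500 4.9063] v=[-0.3750 -0.9375]
Step 6: x=[2.2657 4.8594] v=[-0.9687 -0.0938]
Step 7: x=[1.9454 5.0157] v=[-0.6407 0.3125]
Step 8: x=[2.1875 5.1368] v=[0.4842 0.2422]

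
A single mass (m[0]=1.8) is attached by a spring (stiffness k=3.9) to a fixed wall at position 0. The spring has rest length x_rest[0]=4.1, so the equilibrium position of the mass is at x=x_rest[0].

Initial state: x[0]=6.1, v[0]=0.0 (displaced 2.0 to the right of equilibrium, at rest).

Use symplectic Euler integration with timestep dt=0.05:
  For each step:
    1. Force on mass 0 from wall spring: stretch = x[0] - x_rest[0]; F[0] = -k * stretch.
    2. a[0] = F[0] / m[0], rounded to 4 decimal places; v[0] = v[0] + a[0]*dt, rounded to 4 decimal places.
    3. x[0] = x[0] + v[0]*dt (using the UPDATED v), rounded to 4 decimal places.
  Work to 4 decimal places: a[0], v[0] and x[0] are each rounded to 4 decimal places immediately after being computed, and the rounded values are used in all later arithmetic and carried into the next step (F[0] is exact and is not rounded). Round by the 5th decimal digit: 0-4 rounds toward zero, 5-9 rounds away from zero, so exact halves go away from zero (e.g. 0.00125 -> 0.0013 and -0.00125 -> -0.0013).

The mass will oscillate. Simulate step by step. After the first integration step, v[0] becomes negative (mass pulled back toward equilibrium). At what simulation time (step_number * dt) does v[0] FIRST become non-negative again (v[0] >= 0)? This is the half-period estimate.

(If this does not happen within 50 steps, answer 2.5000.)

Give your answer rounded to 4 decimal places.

Answer: 2.1500

Derivation:
Step 0: x=[6.1000] v=[0.0000]
Step 1: x=[6.0892] v=[-0.2167]
Step 2: x=[6.0676] v=[-0.4322]
Step 3: x=[6.0353] v=[-0.6454]
Step 4: x=[5.9925] v=[-0.8551]
Step 5: x=[5.9395] v=[-1.0601]
Step 6: x=[5.8765] v=[-1.2594]
Step 7: x=[5.8039] v=[-1.4519]
Step 8: x=[5.7221] v=[-1.6365]
Step 9: x=[5.6315] v=[-1.8122]
Step 10: x=[5.5326] v=[-1.9781]
Step 11: x=[5.4259] v=[-2.1333]
Step 12: x=[5.3121] v=[-2.2769]
Step 13: x=[5.1917] v=[-2.4082]
Step 14: x=[5.0654] v=[-2.5265]
Step 15: x=[4.9338] v=[-2.6311]
Step 16: x=[4.7977] v=[-2.7214]
Step 17: x=[4.6579] v=[-2.7970]
Step 18: x=[4.5150] v=[-2.8574]
Step 19: x=[4.3699] v=[-2.9024]
Step 20: x=[4.2233] v=[-2.9316]
Step 21: x=[4.0761] v=[-2.9450]
Step 22: x=[3.9290] v=[-2.9424]
Step 23: x=[3.7828] v=[-2.9239]
Step 24: x=[3.6383] v=[-2.8895]
Step 25: x=[3.4963] v=[-2.8395]
Step 26: x=[3.3576] v=[-2.7741]
Step 27: x=[3.2229] v=[-2.6937]
Step 28: x=[3.0930] v=[-2.5987]
Step 29: x=[2.9685] v=[-2.4896]
Step 30: x=[2.8502] v=[-2.3670]
Step 31: x=[2.7386] v=[-2.2316]
Step 32: x=[2.6344] v=[-2.0841]
Step 33: x=[2.5381] v=[-1.9253]
Step 34: x=[2.4503] v=[-1.7561]
Step 35: x=[2.3714] v=[-1.5774]
Step 36: x=[2.3019] v=[-1.3901]
Step 37: x=[2.2421] v=[-1.1953]
Step 38: x=[2.1924] v=[-0.9940]
Step 39: x=[2.1530] v=[-0.7873]
Step 40: x=[2.1242] v=[-0.5764]
Step 41: x=[2.1061] v=[-0.3624]
Step 42: x=[2.0988] v=[-0.1464]
Step 43: x=[2.1023] v=[0.0704]
First v>=0 after going negative at step 43, time=2.1500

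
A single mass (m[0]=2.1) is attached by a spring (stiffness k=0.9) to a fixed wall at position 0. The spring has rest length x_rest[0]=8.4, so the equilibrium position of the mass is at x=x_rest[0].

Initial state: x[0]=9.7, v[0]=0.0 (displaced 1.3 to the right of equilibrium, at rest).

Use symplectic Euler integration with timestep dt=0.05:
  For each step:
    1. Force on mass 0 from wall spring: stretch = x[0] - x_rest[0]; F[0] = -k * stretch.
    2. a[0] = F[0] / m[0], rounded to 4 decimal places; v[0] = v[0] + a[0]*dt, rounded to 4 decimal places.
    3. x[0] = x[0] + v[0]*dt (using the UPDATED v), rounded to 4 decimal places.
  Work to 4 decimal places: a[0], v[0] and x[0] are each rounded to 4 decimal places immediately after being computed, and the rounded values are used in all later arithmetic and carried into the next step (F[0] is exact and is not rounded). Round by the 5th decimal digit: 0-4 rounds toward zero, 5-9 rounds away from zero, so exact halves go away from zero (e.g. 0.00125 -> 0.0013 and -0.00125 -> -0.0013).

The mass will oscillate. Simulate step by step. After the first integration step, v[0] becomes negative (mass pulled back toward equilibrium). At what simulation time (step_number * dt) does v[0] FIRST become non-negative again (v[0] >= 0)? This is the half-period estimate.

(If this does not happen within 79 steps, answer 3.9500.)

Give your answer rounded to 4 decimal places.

Step 0: x=[9.7000] v=[0.0000]
Step 1: x=[9.6986] v=[-0.0279]
Step 2: x=[9.6958] v=[-0.0557]
Step 3: x=[9.6916] v=[-0.0835]
Step 4: x=[9.6860] v=[-0.1112]
Step 5: x=[9.6791] v=[-0.1388]
Step 6: x=[9.6708] v=[-0.1662]
Step 7: x=[9.6611] v=[-0.1934]
Step 8: x=[9.6501] v=[-0.2204]
Step 9: x=[9.6377] v=[-0.2472]
Step 10: x=[9.6240] v=[-0.2737]
Step 11: x=[9.6090] v=[-0.2999]
Step 12: x=[9.5927] v=[-0.3258]
Step 13: x=[9.5751] v=[-0.3514]
Step 14: x=[9.5563] v=[-0.3766]
Step 15: x=[9.5362] v=[-0.4014]
Step 16: x=[9.5149] v=[-0.4257]
Step 17: x=[9.4924] v=[-0.4496]
Step 18: x=[9.4688] v=[-0.4730]
Step 19: x=[9.4440] v=[-0.4959]
Step 20: x=[9.4181] v=[-0.5183]
Step 21: x=[9.3911] v=[-0.5401]
Step 22: x=[9.3630] v=[-0.5613]
Step 23: x=[9.3339] v=[-0.5819]
Step 24: x=[9.3038] v=[-0.6019]
Step 25: x=[9.2727] v=[-0.6213]
Step 26: x=[9.2407] v=[-0.6400]
Step 27: x=[9.2078] v=[-0.6580]
Step 28: x=[9.1740] v=[-0.6753]
Step 29: x=[9.1394] v=[-0.6919]
Step 30: x=[9.1040] v=[-0.7077]
Step 31: x=[9.0679] v=[-0.7228]
Step 32: x=[9.0310] v=[-0.7371]
Step 33: x=[8.9935] v=[-0.7506]
Step 34: x=[8.9553] v=[-0.7633]
Step 35: x=[8.9165] v=[-0.7752]
Step 36: x=[8.8772] v=[-0.7863]
Step 37: x=[8.8374] v=[-0.7965]
Step 38: x=[8.7971] v=[-0.8059]
Step 39: x=[8.7564] v=[-0.8144]
Step 40: x=[8.7153] v=[-0.8220]
Step 41: x=[8.6739] v=[-0.8288]
Step 42: x=[8.6322] v=[-0.8347]
Step 43: x=[8.5902] v=[-0.8397]
Step 44: x=[8.5480] v=[-0.8438]
Step 45: x=[8.5057] v=[-0.8470]
Step 46: x=[8.4632] v=[-0.8493]
Step 47: x=[8.4207] v=[-0.8507]
Step 48: x=[8.3781] v=[-0.8511]
Step 49: x=[8.3356] v=[-0.8506]
Step 50: x=[8.2931] v=[-0.8492]
Step 51: x=[8.2508] v=[-0.8469]
Step 52: x=[8.2086] v=[-0.8437]
Step 53: x=[8.1666] v=[-0.8396]
Step 54: x=[8.1249] v=[-0.8346]
Step 55: x=[8.0835] v=[-0.8287]
Step 56: x=[8.0424] v=[-0.8219]
Step 57: x=[8.0017] v=[-0.8142]
Step 58: x=[7.9614] v=[-0.8057]
Step 59: x=[7.9216] v=[-0.7963]
Step 60: x=[7.8823] v=[-0.7861]
Step 61: x=[7.8436] v=[-0.7750]
Step 62: x=[7.8054] v=[-0.7631]
Step 63: x=[7.7679] v=[-0.7504]
Step 64: x=[7.7311] v=[-0.7369]
Step 65: x=[7.6950] v=[-0.7226]
Step 66: x=[7.6596] v=[-0.7075]
Step 67: x=[7.6250] v=[-0.6916]
Step 68: x=[7.5913] v=[-0.6750]
Step 69: x=[7.5584] v=[-0.6577]
Step 70: x=[7.5264] v=[-0.6397]
Step 71: x=[7.4954] v=[-0.6210]
Step 72: x=[7.4653] v=[-0.6016]
Step 73: x=[7.4362] v=[-0.5816]
Step 74: x=[7.4082] v=[-0.5609]
Step 75: x=[7.3812] v=[-0.5396]
Step 76: x=[7.3553] v=[-0.5178]
Step 77: x=[7.3305] v=[-0.4954]
Step 78: x=[7.3069] v=[-0.4725]
Step 79: x=[7.2844] v=[-0.4491]
v[0] did not become non-negative within 79 steps; using fallback time=3.9500

Answer: 3.9500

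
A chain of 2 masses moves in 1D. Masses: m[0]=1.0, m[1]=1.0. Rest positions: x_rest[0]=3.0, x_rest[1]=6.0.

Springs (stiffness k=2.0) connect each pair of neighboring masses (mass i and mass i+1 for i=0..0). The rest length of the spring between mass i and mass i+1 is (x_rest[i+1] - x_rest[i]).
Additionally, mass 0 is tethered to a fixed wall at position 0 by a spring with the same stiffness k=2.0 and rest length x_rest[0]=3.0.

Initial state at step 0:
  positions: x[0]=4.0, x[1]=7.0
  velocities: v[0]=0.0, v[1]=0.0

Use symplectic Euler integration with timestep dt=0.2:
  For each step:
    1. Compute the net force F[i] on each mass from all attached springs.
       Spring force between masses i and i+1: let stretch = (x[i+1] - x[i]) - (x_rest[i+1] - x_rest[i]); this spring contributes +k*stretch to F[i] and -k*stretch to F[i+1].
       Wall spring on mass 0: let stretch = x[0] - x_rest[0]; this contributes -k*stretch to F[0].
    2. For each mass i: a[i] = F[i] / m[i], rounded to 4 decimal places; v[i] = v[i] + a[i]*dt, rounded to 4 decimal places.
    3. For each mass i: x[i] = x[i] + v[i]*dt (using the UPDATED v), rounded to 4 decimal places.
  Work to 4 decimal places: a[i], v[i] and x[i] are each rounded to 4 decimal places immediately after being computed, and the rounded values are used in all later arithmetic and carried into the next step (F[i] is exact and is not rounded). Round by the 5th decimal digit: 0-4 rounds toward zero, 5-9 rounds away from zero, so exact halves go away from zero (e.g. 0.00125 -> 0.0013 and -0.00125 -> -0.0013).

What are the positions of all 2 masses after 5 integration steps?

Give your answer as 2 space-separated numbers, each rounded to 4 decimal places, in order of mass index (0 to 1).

Step 0: x=[4.0000 7.0000] v=[0.0000 0.0000]
Step 1: x=[3.9200 7.0000] v=[-0.4000 0.0000]
Step 2: x=[3.7728 6.9936] v=[-0.7360 -0.0320]
Step 3: x=[3.5814 6.9695] v=[-0.9568 -0.1203]
Step 4: x=[3.3746 6.9144] v=[-1.0341 -0.2755]
Step 5: x=[3.1810 6.8161] v=[-0.9680 -0.4914]

Answer: 3.1810 6.8161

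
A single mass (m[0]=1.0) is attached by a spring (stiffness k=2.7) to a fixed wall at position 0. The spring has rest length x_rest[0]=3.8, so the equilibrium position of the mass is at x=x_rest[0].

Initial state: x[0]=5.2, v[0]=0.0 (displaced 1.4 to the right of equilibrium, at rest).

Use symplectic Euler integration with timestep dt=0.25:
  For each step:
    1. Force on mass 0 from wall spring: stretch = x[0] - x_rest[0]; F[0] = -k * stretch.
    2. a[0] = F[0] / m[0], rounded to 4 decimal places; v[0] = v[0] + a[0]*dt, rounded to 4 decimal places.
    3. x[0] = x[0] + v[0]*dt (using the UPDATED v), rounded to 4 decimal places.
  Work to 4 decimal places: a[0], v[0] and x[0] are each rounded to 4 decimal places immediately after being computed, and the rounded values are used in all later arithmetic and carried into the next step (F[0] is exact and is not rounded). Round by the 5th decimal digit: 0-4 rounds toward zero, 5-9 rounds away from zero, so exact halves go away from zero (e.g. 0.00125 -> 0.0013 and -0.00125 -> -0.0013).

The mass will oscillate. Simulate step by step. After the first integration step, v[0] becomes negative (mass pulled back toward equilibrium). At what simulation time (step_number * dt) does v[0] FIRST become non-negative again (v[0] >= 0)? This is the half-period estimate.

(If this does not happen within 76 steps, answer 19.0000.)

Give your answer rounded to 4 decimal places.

Answer: 2.0000

Derivation:
Step 0: x=[5.2000] v=[0.0000]
Step 1: x=[4.9638] v=[-0.9450]
Step 2: x=[4.5312] v=[-1.7306]
Step 3: x=[3.9752] v=[-2.2242]
Step 4: x=[3.3896] v=[-2.3425]
Step 5: x=[2.8732] v=[-2.0655]
Step 6: x=[2.5132] v=[-1.4399]
Step 7: x=[2.3704] v=[-0.5713]
Step 8: x=[2.4688] v=[0.3937]
First v>=0 after going negative at step 8, time=2.0000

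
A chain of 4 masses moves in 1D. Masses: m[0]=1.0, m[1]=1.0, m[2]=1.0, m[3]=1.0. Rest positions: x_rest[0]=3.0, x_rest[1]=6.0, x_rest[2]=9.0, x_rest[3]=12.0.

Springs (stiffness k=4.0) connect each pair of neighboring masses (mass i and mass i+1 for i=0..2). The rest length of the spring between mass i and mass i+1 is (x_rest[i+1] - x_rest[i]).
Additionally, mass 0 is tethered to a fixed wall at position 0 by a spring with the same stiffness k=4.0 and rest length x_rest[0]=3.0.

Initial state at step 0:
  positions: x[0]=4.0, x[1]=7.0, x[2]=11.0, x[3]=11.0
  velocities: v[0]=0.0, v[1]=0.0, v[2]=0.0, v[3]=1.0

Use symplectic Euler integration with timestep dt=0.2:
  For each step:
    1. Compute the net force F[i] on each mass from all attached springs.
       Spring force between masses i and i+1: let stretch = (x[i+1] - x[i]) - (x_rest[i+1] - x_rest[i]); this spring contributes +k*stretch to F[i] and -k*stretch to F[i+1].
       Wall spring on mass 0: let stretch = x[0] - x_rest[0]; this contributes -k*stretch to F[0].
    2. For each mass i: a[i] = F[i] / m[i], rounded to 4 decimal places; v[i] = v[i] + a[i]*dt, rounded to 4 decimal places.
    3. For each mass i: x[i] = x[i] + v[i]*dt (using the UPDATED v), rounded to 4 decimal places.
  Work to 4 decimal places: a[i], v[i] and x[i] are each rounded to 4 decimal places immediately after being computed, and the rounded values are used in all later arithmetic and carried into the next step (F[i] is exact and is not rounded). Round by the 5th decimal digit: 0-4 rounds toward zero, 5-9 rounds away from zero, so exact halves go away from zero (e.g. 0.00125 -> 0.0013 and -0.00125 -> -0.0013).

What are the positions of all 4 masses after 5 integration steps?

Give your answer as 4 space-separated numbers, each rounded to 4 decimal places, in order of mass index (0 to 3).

Step 0: x=[4.0000 7.0000 11.0000 11.0000] v=[0.0000 0.0000 0.0000 1.0000]
Step 1: x=[3.8400 7.1600 10.3600 11.6800] v=[-0.8000 0.8000 -3.2000 3.4000]
Step 2: x=[3.5968 7.3008 9.4192 12.6288] v=[-1.2160 0.7040 -4.7040 4.7440]
Step 3: x=[3.3708 7.1879 8.6530 13.5441] v=[-1.1302 -0.5645 -3.8310 4.5763]
Step 4: x=[3.2162 6.6987 8.4350 14.1568] v=[-0.7732 -2.4461 -1.0902 3.0634]
Step 5: x=[3.1042 5.9301 8.8546 14.3340] v=[-0.5602 -3.8431 2.0982 0.8860]

Answer: 3.1042 5.9301 8.8546 14.3340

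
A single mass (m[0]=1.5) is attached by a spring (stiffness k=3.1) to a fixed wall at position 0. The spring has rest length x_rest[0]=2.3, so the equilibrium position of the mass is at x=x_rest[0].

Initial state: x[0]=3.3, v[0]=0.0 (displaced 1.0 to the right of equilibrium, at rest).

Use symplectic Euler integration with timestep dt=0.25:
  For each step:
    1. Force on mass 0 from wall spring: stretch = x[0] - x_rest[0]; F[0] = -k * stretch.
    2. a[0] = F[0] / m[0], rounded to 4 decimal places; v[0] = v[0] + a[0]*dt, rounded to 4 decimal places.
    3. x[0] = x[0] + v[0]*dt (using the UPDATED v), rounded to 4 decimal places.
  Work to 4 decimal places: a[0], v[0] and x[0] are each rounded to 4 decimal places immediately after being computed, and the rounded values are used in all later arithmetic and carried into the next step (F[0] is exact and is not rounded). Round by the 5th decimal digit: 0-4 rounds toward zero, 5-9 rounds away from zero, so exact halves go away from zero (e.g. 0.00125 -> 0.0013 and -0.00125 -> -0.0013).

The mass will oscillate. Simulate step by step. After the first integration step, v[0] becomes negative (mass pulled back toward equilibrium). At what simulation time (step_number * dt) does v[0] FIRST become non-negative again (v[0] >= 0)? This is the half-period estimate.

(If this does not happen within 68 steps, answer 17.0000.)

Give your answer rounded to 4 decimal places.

Answer: 2.2500

Derivation:
Step 0: x=[3.3000] v=[0.0000]
Step 1: x=[3.1708] v=[-0.5167]
Step 2: x=[2.9292] v=[-0.9666]
Step 3: x=[2.6063] v=[-1.2917]
Step 4: x=[2.2438] v=[-1.4500]
Step 5: x=[1.8886] v=[-1.4210]
Step 6: x=[1.5865] v=[-1.2085]
Step 7: x=[1.3765] v=[-0.8399]
Step 8: x=[1.2858] v=[-0.3628]
Step 9: x=[1.3261] v=[0.1612]
First v>=0 after going negative at step 9, time=2.2500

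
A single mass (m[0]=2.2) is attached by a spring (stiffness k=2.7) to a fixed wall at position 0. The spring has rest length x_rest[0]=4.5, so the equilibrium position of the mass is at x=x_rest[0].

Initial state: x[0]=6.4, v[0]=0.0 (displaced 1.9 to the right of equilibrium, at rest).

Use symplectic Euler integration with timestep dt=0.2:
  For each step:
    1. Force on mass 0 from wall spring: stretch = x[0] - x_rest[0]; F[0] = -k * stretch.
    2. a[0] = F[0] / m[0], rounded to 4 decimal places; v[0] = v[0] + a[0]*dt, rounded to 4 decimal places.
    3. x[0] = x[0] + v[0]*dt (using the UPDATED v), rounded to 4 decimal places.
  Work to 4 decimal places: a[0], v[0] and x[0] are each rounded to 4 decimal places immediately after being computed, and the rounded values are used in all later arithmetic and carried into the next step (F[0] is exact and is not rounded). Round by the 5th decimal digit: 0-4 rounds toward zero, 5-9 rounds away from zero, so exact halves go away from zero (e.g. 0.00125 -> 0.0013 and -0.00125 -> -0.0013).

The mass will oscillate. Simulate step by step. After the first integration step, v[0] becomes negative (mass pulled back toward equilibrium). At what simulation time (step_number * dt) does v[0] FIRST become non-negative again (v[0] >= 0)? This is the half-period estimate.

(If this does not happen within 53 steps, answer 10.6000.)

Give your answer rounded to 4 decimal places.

Answer: 3.0000

Derivation:
Step 0: x=[6.4000] v=[0.0000]
Step 1: x=[6.3067] v=[-0.4664]
Step 2: x=[6.1247] v=[-0.9099]
Step 3: x=[5.8630] v=[-1.3087]
Step 4: x=[5.5343] v=[-1.6433]
Step 5: x=[5.1549] v=[-1.8972]
Step 6: x=[4.7433] v=[-2.0579]
Step 7: x=[4.3198] v=[-2.1176]
Step 8: x=[3.9051] v=[-2.0734]
Step 9: x=[3.5196] v=[-1.9274]
Step 10: x=[3.1822] v=[-1.6868]
Step 11: x=[2.9095] v=[-1.3633]
Step 12: x=[2.7149] v=[-0.9729]
Step 13: x=[2.6080] v=[-0.5347]
Step 14: x=[2.5939] v=[-0.0703]
Step 15: x=[2.6734] v=[0.3976]
First v>=0 after going negative at step 15, time=3.0000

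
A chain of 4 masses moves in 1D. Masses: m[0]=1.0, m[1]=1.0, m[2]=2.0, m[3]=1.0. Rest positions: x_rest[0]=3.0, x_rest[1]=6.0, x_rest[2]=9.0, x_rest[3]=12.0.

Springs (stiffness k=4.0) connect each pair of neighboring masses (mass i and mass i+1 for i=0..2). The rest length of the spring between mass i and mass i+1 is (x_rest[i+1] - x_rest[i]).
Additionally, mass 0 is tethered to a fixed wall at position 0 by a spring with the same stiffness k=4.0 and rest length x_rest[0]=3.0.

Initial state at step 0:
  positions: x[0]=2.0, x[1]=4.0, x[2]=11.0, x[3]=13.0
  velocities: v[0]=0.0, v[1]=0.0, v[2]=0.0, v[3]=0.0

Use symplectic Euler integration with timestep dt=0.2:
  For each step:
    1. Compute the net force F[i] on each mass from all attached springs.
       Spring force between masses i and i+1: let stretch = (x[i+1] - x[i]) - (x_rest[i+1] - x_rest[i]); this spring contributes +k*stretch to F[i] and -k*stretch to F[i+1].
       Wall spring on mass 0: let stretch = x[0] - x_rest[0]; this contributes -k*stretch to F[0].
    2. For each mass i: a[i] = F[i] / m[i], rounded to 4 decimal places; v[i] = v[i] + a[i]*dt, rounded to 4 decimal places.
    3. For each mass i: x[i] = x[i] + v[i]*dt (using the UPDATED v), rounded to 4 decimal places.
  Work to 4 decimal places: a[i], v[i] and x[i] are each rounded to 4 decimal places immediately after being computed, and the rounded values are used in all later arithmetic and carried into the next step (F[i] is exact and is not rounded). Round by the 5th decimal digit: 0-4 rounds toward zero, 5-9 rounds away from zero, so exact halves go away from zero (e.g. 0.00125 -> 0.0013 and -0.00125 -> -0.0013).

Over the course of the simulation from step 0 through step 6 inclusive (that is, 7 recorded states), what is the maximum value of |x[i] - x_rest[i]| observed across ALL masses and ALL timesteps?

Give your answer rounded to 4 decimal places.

Answer: 2.2980

Derivation:
Step 0: x=[2.0000 4.0000 11.0000 13.0000] v=[0.0000 0.0000 0.0000 0.0000]
Step 1: x=[2.0000 4.8000 10.6000 13.1600] v=[0.0000 4.0000 -2.0000 0.8000]
Step 2: x=[2.1280 6.0800 9.9408 13.3904] v=[0.6400 6.4000 -3.2960 1.1520]
Step 3: x=[2.5478 7.3454 9.2487 13.5489] v=[2.0992 6.3270 -3.4605 0.7923]
Step 4: x=[3.3276 8.1477 8.7484 13.4993] v=[3.8990 4.0116 -2.5017 -0.2479]
Step 5: x=[4.3462 8.2749 8.5801 13.1696] v=[5.0930 0.6361 -0.8416 -1.6486]
Step 6: x=[5.2980 7.8224 8.7545 12.5856] v=[4.7590 -2.2627 0.8721 -2.9202]
Max displacement = 2.2980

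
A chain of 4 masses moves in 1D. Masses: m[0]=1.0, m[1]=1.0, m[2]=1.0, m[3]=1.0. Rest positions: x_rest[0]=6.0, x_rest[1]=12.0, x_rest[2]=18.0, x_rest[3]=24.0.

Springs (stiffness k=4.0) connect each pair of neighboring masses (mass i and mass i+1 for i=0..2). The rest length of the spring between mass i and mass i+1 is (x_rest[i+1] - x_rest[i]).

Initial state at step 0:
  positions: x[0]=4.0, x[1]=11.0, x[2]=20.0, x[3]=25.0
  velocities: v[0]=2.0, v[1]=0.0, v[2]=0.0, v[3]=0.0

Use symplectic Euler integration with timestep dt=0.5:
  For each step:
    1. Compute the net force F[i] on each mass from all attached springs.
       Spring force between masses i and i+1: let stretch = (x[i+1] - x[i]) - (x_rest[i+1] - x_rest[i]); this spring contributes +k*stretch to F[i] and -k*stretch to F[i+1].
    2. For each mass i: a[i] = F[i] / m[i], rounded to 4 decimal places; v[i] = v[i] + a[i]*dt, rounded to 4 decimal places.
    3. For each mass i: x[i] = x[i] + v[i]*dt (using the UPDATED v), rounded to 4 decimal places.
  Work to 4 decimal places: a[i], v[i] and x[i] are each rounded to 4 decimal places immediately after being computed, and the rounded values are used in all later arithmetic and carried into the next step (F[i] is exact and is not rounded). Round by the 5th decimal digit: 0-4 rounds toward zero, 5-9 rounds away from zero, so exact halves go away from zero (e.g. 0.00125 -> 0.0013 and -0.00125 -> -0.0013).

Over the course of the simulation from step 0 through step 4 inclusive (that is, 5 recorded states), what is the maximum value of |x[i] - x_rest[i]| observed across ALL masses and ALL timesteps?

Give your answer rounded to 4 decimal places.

Step 0: x=[4.0000 11.0000 20.0000 25.0000] v=[2.0000 0.0000 0.0000 0.0000]
Step 1: x=[6.0000 13.0000 16.0000 26.0000] v=[4.0000 4.0000 -8.0000 2.0000]
Step 2: x=[9.0000 11.0000 19.0000 23.0000] v=[6.0000 -4.0000 6.0000 -6.0000]
Step 3: x=[8.0000 15.0000 18.0000 22.0000] v=[-2.0000 8.0000 -2.0000 -2.0000]
Step 4: x=[8.0000 15.0000 18.0000 23.0000] v=[0.0000 0.0000 0.0000 2.0000]
Max displacement = 3.0000

Answer: 3.0000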